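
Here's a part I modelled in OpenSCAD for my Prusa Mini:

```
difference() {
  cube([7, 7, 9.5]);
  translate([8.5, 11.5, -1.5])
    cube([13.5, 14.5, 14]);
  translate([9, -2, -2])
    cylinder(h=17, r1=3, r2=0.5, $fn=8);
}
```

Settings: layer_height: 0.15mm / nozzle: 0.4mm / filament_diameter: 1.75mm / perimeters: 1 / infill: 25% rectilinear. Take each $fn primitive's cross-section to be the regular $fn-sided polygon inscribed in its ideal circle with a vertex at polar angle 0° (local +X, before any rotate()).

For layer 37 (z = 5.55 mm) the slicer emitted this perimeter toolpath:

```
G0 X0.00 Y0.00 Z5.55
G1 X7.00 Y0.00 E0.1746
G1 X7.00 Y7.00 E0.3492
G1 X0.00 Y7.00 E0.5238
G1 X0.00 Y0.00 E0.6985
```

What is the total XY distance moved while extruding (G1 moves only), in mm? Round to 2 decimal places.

Sum the Euclidean lengths of each G1 segment: total = 28.00 mm.

28.00 mm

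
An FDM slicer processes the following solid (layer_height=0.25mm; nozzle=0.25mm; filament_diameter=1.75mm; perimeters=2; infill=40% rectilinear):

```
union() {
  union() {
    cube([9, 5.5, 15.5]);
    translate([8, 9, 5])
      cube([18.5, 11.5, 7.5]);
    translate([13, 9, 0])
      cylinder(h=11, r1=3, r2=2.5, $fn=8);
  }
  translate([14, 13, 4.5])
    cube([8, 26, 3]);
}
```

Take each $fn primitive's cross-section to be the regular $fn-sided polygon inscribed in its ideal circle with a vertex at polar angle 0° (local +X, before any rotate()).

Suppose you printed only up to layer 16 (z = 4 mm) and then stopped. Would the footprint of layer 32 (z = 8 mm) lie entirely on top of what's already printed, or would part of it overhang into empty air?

Compare the two slices. At z = 4: the 9×5.5 cube contributes its full rectangle (area 49.50 mm²); the cube at (8, 9) is absent (z outside [5, 12.5]); the cone at (13, 9) (r1=3→r2=2.5) has section circumradius 2.818 here — a regular 8-gon (area = (8/2)·2.818²·sin(360°/8) = 22.46 mm²); Taking the union: the 2 present regions are separate (no shared area or edge), so areas and boundary lengths simply add and each stays a separate island — area = 71.96 mm²; the cube at (14, 13) is not intersected at this z (z outside [4.5, 7.5]); Taking the union: only the result so far is present, so the union is just that shape — area = 71.96 mm². At z = 8: the 9×5.5 cube contributes its full rectangle (area 49.50 mm²); the cube at (8, 9) is present — its section is the full 18.5×11.5 rectangle (area 212.75 mm²); the cone at (13, 9): at t=0.727 of its height the radius interpolates to r₁+(r₂−r₁)t = 2.636, giving a regular 8-gon of that circumradius (area = (8/2)·2.636²·sin(360°/8) = 19.66 mm²); Combining (union): the regions partially overlap — summed areas 281.91 mm² minus the doubly-counted overlap 9.83 mm² gives 272.08 mm² — area = 272.08 mm²; the cube at (14, 13) is not intersected at this z (z outside [4.5, 7.5]); Taking the union: only that combined region is present, so the union is just that shape — area = 272.08 mm². Checking containment: at z = 8 the cross-section extends beyond the z = 4 cross-section by about 201.52 mm².

part overhangs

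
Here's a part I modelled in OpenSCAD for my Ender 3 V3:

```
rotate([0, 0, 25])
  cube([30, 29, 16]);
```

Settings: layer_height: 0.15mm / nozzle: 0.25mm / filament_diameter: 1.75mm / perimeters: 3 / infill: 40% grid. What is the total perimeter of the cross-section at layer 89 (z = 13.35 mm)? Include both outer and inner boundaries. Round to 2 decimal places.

At z = 13.35 mm: the cube (footprint 30×29) is included at this height (perimeter 118.00 mm); (whole slice rotated 25° about Z — lengths, areas and connectivity unchanged). Overall, the cross-section is a single solid region. Total boundary length (outer) = 118.00 mm.

118.00 mm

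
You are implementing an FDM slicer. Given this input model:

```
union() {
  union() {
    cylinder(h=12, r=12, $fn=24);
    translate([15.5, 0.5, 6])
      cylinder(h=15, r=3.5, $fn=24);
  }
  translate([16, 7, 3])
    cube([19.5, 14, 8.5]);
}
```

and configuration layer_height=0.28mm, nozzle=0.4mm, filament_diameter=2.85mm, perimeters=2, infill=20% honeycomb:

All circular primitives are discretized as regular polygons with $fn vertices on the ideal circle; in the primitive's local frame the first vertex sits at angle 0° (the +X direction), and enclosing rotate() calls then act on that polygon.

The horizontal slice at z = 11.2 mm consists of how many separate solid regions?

3

At z = 11.2 mm: the cylinder: section is a regular 24-gon, circumradius r=12; the cylinder at (15.5, 0.5): section is a regular 24-gon, circumradius r=3.5; Taking the union: the 2 present regions are separate (no shared area or edge), so areas and boundary lengths simply add and each stays a separate island — 2 connected regions; the 19.5×14 cube at (16, 7) contributes its full rectangle; Merging all regions: the 2 present regions are separate (no shared area or edge), so areas and boundary lengths simply add and each stays a separate island — 3 connected regions. The result has 3 disconnected regions.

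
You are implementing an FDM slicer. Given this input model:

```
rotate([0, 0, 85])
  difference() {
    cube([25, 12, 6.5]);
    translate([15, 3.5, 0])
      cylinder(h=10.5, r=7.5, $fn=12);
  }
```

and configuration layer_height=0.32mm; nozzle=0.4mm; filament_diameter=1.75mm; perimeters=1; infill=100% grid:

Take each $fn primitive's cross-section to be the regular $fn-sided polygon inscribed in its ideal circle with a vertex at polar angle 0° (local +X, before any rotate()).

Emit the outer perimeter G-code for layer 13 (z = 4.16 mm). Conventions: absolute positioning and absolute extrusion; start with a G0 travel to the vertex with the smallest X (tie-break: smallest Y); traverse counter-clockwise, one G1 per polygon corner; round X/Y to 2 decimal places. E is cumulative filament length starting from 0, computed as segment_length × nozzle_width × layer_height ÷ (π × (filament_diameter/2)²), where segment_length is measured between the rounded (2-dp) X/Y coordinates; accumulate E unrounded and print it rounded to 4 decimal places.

G0 X-11.95 Y1.05 Z4.16
G1 X0.00 Y0.00 E0.6384
G1 X0.74 Y8.41 E1.0877
G1 X-2.83 Y7.78 E1.2806
G1 X-6.48 Y9.10 E1.4871
G1 X-8.98 Y12.08 E1.6941
G1 X-9.65 Y15.90 E1.9005
G1 X-8.32 Y19.55 E2.1073
G1 X-5.35 Y22.05 E2.3138
G1 X-1.53 Y22.72 E2.5202
G1 X1.88 Y21.48 E2.7133
G1 X2.18 Y24.90 E2.8960
G1 X-9.78 Y25.95 E3.5349
G1 X-11.95 Y1.05 E4.8650

At z = 4.16 mm: the cube is present — its section is the full 25×12 rectangle; the cylinder at (15, 3.5): section is a regular 12-gon, circumradius r=7.5; After the difference (first − rest): starting from the 25×12 cube, the r=7.5 cylinder at (15, 3.5) partially overlaps it — only the 133.59 mm² overlap (of its 168.75 mm²) is removed, clipping the outline — 1 connected region; (rotated 85° about Z; rotation is an isometry so areas/perimeters/island counts are preserved). The outline is a single polygon with 13 vertices. Extrusion per mm of travel: 0.4 × 0.32 / (π × 0.875²) = 0.053216. Accumulating E over each segment gives final E = 4.8650.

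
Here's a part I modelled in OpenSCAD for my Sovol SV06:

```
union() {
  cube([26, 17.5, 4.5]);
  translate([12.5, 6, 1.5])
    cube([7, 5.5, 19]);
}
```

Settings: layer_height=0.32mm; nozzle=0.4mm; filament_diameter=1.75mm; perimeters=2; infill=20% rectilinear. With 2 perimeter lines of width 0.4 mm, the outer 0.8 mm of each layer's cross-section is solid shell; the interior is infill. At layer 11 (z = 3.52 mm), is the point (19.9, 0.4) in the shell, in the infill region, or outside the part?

At z = 3.52 mm: the 26×17.5 cube contributes its full rectangle; the cube at (12.5, 6) is present — its section is the full 7×5.5 rectangle; Combining (union): the 7×5.5 cube at (12.5, 6) lies entirely inside the 26×17.5 cube, so the union is just the 26×17.5 cube — 1 connected region. Overall, the cross-section is a single solid region. The nearest boundary edge runs (26.00, 0.00)→(0.00, 0.00); distance from the point to it = 0.40 mm. The point is inside the cross-section, 0.40 mm from the nearest boundary — within the 0.8 mm shell band (2 × 0.4).

shell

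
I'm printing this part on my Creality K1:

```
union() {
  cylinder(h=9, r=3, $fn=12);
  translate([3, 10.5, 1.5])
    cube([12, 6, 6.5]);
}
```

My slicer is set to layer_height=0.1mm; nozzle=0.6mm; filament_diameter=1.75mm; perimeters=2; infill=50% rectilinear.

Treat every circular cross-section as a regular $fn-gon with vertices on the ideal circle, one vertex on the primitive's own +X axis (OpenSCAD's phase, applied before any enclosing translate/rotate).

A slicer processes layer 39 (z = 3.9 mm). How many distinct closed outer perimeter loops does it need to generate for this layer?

At z = 3.9 mm: the cylinder: section is a regular 12-gon, circumradius r=3; the cube at (3, 10.5) (footprint 12×6) is included at this height; Combining (union): the 2 present regions are separate (no shared area or edge), so areas and boundary lengths simply add and each stays a separate island — 2 connected regions. The result has 2 disconnected regions.

2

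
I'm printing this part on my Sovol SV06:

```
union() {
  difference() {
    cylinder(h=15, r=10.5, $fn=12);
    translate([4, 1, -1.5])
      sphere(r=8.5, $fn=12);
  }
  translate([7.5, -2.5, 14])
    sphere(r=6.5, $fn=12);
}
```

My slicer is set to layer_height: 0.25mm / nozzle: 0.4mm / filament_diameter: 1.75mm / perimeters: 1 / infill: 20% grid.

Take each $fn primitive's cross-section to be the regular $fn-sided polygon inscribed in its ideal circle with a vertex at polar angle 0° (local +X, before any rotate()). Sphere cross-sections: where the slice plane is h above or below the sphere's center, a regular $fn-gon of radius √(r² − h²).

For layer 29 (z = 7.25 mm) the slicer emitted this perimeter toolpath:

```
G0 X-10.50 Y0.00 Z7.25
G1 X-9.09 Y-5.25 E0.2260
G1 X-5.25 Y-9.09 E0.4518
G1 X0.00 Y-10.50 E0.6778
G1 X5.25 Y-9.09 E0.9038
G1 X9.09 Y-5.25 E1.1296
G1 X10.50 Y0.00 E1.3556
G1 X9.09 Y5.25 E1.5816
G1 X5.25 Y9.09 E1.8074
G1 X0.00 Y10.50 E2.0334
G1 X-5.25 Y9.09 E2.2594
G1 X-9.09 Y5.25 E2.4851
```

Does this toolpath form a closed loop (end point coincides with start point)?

no

Start point (G0): (-10.50, 0.00). End point (last G1): the path does not return to the start — open.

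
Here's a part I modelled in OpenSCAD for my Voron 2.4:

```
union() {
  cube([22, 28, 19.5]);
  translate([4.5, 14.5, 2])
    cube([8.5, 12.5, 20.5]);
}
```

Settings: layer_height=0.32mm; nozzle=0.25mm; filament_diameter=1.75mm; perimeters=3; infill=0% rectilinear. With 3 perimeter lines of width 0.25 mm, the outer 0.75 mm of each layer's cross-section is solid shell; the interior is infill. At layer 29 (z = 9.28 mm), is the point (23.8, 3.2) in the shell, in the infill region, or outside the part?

At z = 9.28 mm: the cube is present — its section is the full 22×28 rectangle; the cube at (4.5, 14.5) is present — its section is the full 8.5×12.5 rectangle; Merging all regions: the 8.5×12.5 cube at (4.5, 14.5) lies entirely inside the 22×28 cube, so the union is just the 22×28 cube — 1 connected region. Overall, the cross-section is a single solid region. The nearest boundary edge runs (22.00, 28.00)→(22.00, 0.00); distance from the point to it = 1.80 mm. The point is not inside any of the regions above, so it lies outside the cross-section (1.80 mm from the nearest boundary).

outside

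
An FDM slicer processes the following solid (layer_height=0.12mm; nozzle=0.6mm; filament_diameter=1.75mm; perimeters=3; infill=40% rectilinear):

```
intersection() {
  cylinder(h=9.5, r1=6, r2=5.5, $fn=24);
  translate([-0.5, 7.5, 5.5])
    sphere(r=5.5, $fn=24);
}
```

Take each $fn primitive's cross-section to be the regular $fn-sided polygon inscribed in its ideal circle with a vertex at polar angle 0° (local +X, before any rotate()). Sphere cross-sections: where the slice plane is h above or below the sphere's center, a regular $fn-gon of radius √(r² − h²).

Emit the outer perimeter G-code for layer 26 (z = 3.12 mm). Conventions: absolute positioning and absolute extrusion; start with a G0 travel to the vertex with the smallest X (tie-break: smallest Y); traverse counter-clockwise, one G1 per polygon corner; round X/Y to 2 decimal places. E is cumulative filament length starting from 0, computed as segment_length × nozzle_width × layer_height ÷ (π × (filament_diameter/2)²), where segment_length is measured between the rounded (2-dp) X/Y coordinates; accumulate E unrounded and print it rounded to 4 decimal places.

At z = 3.12 mm: the cone contributes a regular 24-gon of circumradius 5.836 (interpolated between r1=6 and r2=5.5 at t=0.328); the r=5.5 sphere at (-0.5, 7.5) slices to a regular 24-gon of circumradius 4.958 (√(r²−h²) with h=2.38 from center); Keeping only the common overlap: the r=5.5 sphere at (-0.5, 7.5) partially overlaps the cone; clipping to the common part keeps 16.90 mm² — 1 connected region. The outline is a single polygon with 14 vertices. Extrusion per mm of travel: 0.6 × 0.12 / (π × 0.875²) = 0.029934. Accumulating E over each segment gives final E = 0.5105.

G0 X-4.11 Y4.14 Z3.12
G1 X-4.01 Y3.99 E0.0054
G1 X-2.98 Y3.21 E0.0441
G1 X-1.78 Y2.71 E0.0830
G1 X-0.50 Y2.54 E0.1216
G1 X0.78 Y2.71 E0.1603
G1 X1.98 Y3.21 E0.1992
G1 X3.01 Y3.99 E0.2379
G1 X3.49 Y4.62 E0.2616
G1 X2.92 Y5.05 E0.2830
G1 X1.51 Y5.64 E0.3287
G1 X0.00 Y5.84 E0.3743
G1 X-1.51 Y5.64 E0.4199
G1 X-2.92 Y5.05 E0.4657
G1 X-4.11 Y4.14 E0.5105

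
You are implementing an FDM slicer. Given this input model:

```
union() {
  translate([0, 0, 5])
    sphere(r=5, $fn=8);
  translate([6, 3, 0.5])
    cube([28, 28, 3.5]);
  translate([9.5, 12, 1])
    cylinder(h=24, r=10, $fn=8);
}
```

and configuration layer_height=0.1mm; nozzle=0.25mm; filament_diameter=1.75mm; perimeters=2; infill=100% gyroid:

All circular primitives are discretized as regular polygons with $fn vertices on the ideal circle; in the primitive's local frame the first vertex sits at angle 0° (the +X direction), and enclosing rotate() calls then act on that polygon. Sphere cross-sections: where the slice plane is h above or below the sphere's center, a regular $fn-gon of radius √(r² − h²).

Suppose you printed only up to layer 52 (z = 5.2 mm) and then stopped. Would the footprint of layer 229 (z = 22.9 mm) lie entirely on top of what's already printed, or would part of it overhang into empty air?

entirely on top

Compare the two slices. At z = 5.2: the r=5 sphere slices to a regular 8-gon of circumradius 4.996 (√(r²−h²) with h=0.2 from center) (area = (8/2)·4.996²·sin(360°/8) = 70.60 mm²); the cube at (6, 3) is absent (z outside [0.5, 4]); the r=10 cylinder at (9.5, 12) contributes a regular 8-gon of circumradius 10 (area = (8/2)·10.000²·sin(360°/8) = 282.84 mm²); Combining (union): the 2 present regions are separate (no shared area or edge), so areas and boundary lengths simply add and each stays a separate island — area = 353.44 mm². At z = 22.9: the sphere is absent (|z−center|=17.900 > r=5); the cube at (6, 3) does not reach this height (z outside [0.5, 4]); the cylinder at (9.5, 12): section is a regular 8-gon, circumradius r=10 (area = (8/2)·10.000²·sin(360°/8) = 282.84 mm²); Taking the union: only the r=10 cylinder at (9.5, 12) is present, so the union is just that shape — area = 282.84 mm². Checking containment: the cross-section at z = 22.9 is a subset of the cross-section at z = 5.2.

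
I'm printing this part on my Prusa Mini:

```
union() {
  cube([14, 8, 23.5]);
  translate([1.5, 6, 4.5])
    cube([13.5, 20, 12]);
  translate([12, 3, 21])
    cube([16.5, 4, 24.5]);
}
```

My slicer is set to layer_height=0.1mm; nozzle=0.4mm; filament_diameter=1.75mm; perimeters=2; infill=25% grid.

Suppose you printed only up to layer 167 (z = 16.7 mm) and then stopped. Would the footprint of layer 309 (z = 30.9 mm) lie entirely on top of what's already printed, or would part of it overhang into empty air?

Compare the two slices. At z = 16.7: the 14×8 cube contributes its full rectangle (area 112.00 mm²); the cube at (1.5, 6) is not intersected at this z (z outside [4.5, 16.5]); the cube at (12, 3) is absent (z outside [21, 45.5]); Combining (union): only the 14×8 cube is present, so the union is just that shape — area = 112.00 mm². At z = 30.9: the cube is not intersected at this z (z outside [0, 23.5]); the cube at (1.5, 6) is not intersected at this z (z outside [4.5, 16.5]); the cube at (12, 3) (footprint 16.5×4) is included at this height (area 66.00 mm²); Merging all regions: only the 16.5×4 cube at (12, 3) is present, so the union is just that shape — area = 66.00 mm². Checking containment: at z = 30.9 the cross-section extends beyond the z = 16.7 cross-section by about 58.00 mm².

part overhangs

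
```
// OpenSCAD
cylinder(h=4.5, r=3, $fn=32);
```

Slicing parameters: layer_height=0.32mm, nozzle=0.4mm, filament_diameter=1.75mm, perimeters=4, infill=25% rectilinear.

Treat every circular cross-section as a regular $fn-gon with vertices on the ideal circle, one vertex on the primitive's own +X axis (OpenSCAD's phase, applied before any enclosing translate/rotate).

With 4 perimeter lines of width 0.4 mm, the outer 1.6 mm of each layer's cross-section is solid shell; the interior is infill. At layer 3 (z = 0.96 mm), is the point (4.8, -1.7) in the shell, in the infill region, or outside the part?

At z = 0.96 mm: the r=3 cylinder gives a regular 32-gon of circumradius 3 (constant along its height). Overall, the cross-section is a single solid region. The nearest boundary edge runs (2.77, -1.15)→(2.94, -0.59); distance from the point to it = 2.10 mm. The point is not inside any of the regions above, so it lies outside the cross-section (2.10 mm from the nearest boundary).

outside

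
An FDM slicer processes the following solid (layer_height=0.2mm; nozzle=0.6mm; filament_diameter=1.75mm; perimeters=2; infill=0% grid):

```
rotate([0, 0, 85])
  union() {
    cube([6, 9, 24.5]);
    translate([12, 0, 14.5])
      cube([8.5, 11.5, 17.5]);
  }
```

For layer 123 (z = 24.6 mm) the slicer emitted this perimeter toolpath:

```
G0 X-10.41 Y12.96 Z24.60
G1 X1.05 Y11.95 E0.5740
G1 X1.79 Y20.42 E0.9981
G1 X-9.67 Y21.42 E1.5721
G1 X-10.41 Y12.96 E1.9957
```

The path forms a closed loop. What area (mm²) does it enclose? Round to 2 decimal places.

97.75 mm²

Apply the shoelace formula to the sequence of (X, Y) vertices; enclosed area = 97.75 mm².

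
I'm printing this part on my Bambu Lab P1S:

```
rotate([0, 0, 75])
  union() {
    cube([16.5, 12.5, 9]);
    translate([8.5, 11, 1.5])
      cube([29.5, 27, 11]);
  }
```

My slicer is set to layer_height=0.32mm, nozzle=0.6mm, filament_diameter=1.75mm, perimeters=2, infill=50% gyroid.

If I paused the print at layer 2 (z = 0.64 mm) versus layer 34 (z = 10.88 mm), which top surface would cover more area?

Layer 2 (z = 0.64): the 16.5×12.5 cube contributes its full rectangle (area 206.25 mm²); the cube at (8.5, 11) does not reach this height (z outside [1.5, 12.5]); Taking the union: only the 16.5×12.5 cube is present, so the union is just that shape — area = 206.25 mm²; (rotated 75° about Z; rotation is an isometry so areas/perimeters/island counts are preserved). So its area = 206.25 mm². Layer 34 (z = 10.88): the cube is not intersected at this z (z outside [0, 9]); the 29.5×27 cube at (8.5, 11) contributes its full rectangle (area 796.50 mm²); Combining (union): only the 29.5×27 cube at (8.5, 11) is present, so the union is just that shape — area = 796.50 mm²; (rotated 75° about Z; rotation is an isometry so areas/perimeters/island counts are preserved). So its area = 796.50 mm². Layer 34 is larger (796.50 vs 206.25 mm²).

layer 34 (z = 10.88 mm)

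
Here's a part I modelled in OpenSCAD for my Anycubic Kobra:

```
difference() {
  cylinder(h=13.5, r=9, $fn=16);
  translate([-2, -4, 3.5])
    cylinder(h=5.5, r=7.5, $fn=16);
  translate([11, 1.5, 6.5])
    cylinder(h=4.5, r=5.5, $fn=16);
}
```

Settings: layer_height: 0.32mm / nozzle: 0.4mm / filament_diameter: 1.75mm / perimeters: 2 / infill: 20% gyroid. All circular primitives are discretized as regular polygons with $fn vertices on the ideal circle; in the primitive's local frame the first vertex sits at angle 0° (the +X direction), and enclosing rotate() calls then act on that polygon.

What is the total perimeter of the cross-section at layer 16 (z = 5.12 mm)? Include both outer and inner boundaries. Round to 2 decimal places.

At z = 5.12 mm: the cylinder: section is a regular 16-gon, circumradius r=9 (perimeter = 2·16·9.000·sin(180°/16) = 56.19 mm); the r=7.5 cylinder at (-2, -4) contributes a regular 16-gon of circumradius 7.5 (perimeter = 2·16·7.500·sin(180°/16) = 46.82 mm); the cylinder at (11, 1.5) is absent (z outside [6.5, 11]); Subtracting the remaining from the first: starting from the r=9 cylinder, the r=7.5 cylinder at (-2, -4) partially overlaps it — only the 134.00 mm² overlap (of its 172.21 mm²) is removed, clipping the outline — boundary = 62.65 mm. Overall, the cross-section is a single solid region. Total boundary length (outer) = 62.65 mm.

62.65 mm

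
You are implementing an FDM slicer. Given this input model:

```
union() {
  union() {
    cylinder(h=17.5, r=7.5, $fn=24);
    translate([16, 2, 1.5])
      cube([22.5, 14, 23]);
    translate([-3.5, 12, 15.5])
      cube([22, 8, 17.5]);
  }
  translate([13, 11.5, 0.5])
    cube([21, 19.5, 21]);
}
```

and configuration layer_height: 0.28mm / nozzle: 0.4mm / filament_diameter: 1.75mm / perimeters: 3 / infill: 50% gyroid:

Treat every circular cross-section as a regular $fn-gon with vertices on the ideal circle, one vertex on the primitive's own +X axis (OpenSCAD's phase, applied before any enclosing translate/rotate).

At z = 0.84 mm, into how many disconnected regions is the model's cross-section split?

At z = 0.84 mm: the r=7.5 cylinder contributes a regular 24-gon of circumradius 7.5; the cube at (16, 2) is absent (z outside [1.5, 24.5]); the cube at (-3.5, 12) is not intersected at this z (z outside [15.5, 33]); Merging all regions: only the r=7.5 cylinder is present, so the union is just that shape — 1 connected region; the cube at (13, 11.5) is present — its section is the full 21×19.5 rectangle; Merging all regions: the 2 present regions are separate (no shared area or edge), so areas and boundary lengths simply add and each stays a separate island — 2 connected regions. The result has 2 disconnected regions.

2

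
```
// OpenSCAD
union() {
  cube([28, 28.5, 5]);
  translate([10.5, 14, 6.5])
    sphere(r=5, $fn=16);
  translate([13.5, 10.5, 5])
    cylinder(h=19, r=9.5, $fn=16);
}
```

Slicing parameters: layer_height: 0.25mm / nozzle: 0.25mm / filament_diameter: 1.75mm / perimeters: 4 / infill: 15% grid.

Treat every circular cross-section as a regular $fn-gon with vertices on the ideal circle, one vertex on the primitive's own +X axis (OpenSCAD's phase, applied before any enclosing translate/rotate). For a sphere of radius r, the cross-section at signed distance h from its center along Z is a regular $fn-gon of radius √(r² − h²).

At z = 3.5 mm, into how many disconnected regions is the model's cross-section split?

At z = 3.5 mm: the cube is present — its section is the full 28×28.5 rectangle; the r=5 sphere at (10.5, 14) contributes a regular 16-gon of circumradius √(5²−3²) = 4.000; the cylinder at (13.5, 10.5) is absent (z outside [5, 24]); Merging all regions: the r=5 sphere at (10.5, 14) lies entirely inside the 28×28.5 cube, so the union is just the 28×28.5 cube — 1 connected region. The result has 1 disconnected region.

1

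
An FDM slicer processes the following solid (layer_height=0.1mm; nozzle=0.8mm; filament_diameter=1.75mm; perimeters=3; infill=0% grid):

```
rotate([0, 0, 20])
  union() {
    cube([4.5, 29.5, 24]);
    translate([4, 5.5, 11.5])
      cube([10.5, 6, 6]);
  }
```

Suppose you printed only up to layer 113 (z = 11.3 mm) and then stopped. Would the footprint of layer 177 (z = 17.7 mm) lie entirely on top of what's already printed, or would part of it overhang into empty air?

entirely on top

Compare the two slices. At z = 11.3: the cube (footprint 4.5×29.5) is included at this height (area 132.75 mm²); the cube at (4, 5.5) does not reach this height (z outside [11.5, 17.5]); Merging all regions: only the 4.5×29.5 cube is present, so the union is just that shape — area = 132.75 mm²; (whole slice rotated 20° about Z — lengths, areas and connectivity unchanged). At z = 17.7: the cube (footprint 4.5×29.5) is included at this height (area 132.75 mm²); the cube at (4, 5.5) is not intersected at this z (z outside [11.5, 17.5]); Merging all regions: only the 4.5×29.5 cube is present, so the union is just that shape — area = 132.75 mm²; (whole slice rotated 20° about Z — lengths, areas and connectivity unchanged). Checking containment: the cross-section at z = 17.7 is a subset of the cross-section at z = 11.3.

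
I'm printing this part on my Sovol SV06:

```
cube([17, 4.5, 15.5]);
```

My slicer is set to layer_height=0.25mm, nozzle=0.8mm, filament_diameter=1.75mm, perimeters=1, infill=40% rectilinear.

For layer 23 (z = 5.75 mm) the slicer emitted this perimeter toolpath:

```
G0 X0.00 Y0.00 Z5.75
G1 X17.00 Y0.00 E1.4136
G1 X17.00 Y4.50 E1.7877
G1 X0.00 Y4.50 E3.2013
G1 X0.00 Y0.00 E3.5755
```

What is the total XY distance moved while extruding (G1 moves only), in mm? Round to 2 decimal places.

Sum the Euclidean lengths of each G1 segment: total = 43.00 mm.

43.00 mm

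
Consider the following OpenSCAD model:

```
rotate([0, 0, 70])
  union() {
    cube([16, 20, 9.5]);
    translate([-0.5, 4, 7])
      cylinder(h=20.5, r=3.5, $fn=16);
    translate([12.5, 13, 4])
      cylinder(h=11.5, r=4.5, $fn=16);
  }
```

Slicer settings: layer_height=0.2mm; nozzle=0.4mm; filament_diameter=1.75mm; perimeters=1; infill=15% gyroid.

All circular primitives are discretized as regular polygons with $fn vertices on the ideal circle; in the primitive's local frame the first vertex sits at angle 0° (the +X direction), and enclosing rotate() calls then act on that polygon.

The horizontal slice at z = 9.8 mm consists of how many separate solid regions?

At z = 9.8 mm: the cube does not reach this height (z outside [0, 9.5]); the cylinder at (-0.5, 4): section is a regular 16-gon, circumradius r=3.5; the r=4.5 cylinder at (12.5, 13) contributes a regular 16-gon of circumradius 4.5; Merging all regions: the 2 present regions are separate (no shared area or edge), so areas and boundary lengths simply add and each stays a separate island — 2 connected regions; (rotated 70° about Z; rotation is an isometry so areas/perimeters/island counts are preserved). The result has 2 disconnected regions.

2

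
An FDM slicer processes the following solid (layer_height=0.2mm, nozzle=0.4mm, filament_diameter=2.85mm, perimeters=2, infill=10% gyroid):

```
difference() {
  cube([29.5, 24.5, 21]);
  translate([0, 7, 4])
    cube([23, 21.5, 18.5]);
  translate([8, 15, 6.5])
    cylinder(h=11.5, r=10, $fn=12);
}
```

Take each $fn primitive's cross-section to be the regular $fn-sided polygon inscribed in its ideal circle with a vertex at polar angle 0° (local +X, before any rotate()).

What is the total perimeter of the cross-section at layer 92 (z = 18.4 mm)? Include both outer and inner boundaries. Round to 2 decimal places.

108.00 mm

At z = 18.4 mm: the cube (footprint 29.5×24.5) is included at this height (perimeter 108.00 mm); the cube at (0, 7) (footprint 23×21.5) is included at this height (perimeter 89.00 mm); the cylinder at (8, 15) does not reach this height (z outside [6.5, 18]); After the difference (first − rest): starting from the 29.5×24.5 cube, the 23×21.5 cube at (0, 7) partially overlaps it — only the 402.50 mm² overlap (of its 494.50 mm²) is removed, clipping the outline — boundary = 108.00 mm. Overall, the cross-section is a single solid region. Total boundary length (outer) = 108.00 mm.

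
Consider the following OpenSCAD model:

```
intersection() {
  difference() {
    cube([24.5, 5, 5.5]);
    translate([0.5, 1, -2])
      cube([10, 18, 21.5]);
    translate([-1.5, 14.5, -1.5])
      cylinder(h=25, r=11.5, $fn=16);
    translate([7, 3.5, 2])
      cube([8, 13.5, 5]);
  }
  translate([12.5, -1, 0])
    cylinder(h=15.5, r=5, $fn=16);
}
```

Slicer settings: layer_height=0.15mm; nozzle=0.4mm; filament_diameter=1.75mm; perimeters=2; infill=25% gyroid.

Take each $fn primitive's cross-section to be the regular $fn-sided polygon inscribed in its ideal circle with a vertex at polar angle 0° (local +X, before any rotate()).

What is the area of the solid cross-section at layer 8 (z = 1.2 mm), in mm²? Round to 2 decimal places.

24.53 mm²

At z = 1.2 mm: the cube (footprint 24.5×5) is included at this height (area 122.50 mm²); the cube at (0.5, 1) (footprint 10×18) is included at this height (area 180.00 mm²); the r=11.5 cylinder at (-1.5, 14.5) gives a regular 16-gon of circumradius 11.5 (constant along its height) (area = (16/2)·11.500²·sin(360°/16) = 404.88 mm²); the cube at (7, 3.5) is not intersected at this z (z outside [2, 7]); Taking the first minus the rest: starting from the 24.5×5 cube (122.50 mm²), the 10×18 cube at (0.5, 1) partially overlaps it — only the 40.00 mm² overlap (of its 180.00 mm²) is removed, clipping the outline; the r=11.5 cylinder at (-1.5, 14.5) partially overlaps it — only the 0.83 mm² overlap (of its 404.88 mm²) is removed, clipping the outline — area = 81.67 mm²; the r=5 cylinder at (12.5, -1) gives a regular 16-gon of circumradius 5 (constant along its height) (area = (16/2)·5.000²·sin(360°/16) = 76.54 mm²); Taking the intersection: the r=5 cylinder at (12.5, -1) partially overlaps the result so far; clipping to the common part keeps 24.53 mm² — area = 24.53 mm². Overall, the cross-section is a single solid region. Net area = 24.53 mm².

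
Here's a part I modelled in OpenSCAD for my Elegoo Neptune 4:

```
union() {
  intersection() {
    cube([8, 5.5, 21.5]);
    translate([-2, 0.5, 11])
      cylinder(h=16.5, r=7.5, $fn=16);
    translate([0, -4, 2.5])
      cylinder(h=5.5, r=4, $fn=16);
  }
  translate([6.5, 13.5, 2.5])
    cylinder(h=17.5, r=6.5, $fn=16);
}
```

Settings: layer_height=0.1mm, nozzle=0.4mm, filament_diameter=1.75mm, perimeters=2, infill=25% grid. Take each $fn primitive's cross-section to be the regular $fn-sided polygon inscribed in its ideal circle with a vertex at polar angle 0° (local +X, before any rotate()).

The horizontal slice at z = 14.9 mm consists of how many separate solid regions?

At z = 14.9 mm: the cube (footprint 8×5.5) is included at this height; the r=7.5 cylinder at (-2, 0.5) gives a regular 16-gon of circumradius 7.5 (constant along its height); the cylinder at (0, -4) is not intersected at this z (z outside [2.5, 8]); Keeping only the common overlap: at least one operand is absent at this height, so nothing remains; the r=6.5 cylinder at (6.5, 13.5) gives a regular 16-gon of circumradius 6.5 (constant along its height); Taking the union: only the r=6.5 cylinder at (6.5, 13.5) is present, so the union is just that shape — 1 connected region. The result has 1 disconnected region.

1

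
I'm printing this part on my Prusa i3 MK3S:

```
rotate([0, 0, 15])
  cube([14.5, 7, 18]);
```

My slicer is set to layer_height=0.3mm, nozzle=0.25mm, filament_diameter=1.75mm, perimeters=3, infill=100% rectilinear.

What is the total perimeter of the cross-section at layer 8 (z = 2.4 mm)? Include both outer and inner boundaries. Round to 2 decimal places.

At z = 2.4 mm: the cube is present — its section is the full 14.5×7 rectangle (perimeter 43.00 mm); (whole slice rotated 15° about Z — lengths, areas and connectivity unchanged). Overall, the cross-section is a single solid region. Total boundary length (outer) = 43.00 mm.

43.00 mm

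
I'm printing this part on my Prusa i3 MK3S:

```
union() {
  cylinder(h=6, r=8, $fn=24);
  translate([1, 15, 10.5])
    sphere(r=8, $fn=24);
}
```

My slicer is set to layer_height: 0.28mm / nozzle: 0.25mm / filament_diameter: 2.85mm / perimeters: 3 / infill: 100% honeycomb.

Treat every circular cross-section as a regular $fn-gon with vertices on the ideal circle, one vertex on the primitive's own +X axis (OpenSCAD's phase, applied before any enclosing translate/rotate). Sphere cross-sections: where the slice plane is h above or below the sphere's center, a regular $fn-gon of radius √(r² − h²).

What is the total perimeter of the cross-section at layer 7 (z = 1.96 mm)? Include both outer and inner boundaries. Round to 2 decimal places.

50.12 mm

At z = 1.96 mm: the r=8 cylinder contributes a regular 24-gon of circumradius 8 (perimeter = 2·24·8.000·sin(180°/24) = 50.12 mm); the sphere at (1, 15) is absent (|z−center|=8.540 > r=8); Combining (union): only the r=8 cylinder is present, so the union is just that shape — boundary = 50.12 mm. Overall, the cross-section is a single solid region. Total boundary length (outer) = 50.12 mm.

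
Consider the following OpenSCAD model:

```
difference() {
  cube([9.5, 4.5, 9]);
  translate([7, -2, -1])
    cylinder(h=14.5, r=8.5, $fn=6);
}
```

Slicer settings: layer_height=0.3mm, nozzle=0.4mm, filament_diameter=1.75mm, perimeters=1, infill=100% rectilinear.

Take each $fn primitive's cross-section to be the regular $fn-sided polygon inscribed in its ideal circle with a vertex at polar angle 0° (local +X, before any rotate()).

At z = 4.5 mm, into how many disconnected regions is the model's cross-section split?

1

At z = 4.5 mm: the cube (footprint 9.5×4.5) is included at this height; the r=8.5 cylinder at (7, -2) contributes a regular 6-gon of circumradius 8.5; Taking the first minus the rest: starting from the 9.5×4.5 cube, the r=8.5 cylinder at (7, -2) partially overlaps it — only the 38.35 mm² overlap (of its 187.71 mm²) is removed, clipping the outline — 1 connected region. The result has 1 disconnected region.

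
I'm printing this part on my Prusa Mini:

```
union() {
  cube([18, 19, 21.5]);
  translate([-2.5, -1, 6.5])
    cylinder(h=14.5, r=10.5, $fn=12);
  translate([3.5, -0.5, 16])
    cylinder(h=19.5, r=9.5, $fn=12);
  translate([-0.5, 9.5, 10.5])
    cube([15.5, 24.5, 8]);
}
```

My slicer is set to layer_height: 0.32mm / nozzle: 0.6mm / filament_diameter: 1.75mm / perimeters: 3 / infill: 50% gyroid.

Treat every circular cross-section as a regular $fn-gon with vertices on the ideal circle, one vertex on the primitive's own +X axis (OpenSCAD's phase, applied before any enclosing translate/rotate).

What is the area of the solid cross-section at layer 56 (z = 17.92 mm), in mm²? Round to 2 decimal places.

904.08 mm²

At z = 17.92 mm: the cube is present — its section is the full 18×19 rectangle (area 342.00 mm²); the r=10.5 cylinder at (-2.5, -1) gives a regular 12-gon of circumradius 10.5 (constant along its height) (area = (12/2)·10.500²·sin(360°/12) = 330.75 mm²); the r=9.5 cylinder at (3.5, -0.5) contributes a regular 12-gon of circumradius 9.5 (area = (12/2)·9.500²·sin(360°/12) = 270.75 mm²); the cube at (-0.5, 9.5) is present — its section is the full 15.5×24.5 rectangle (area 379.75 mm²); Combining (union): the regions partially overlap — summed areas 1323.25 mm² minus the doubly-counted overlap 419.17 mm² gives 904.08 mm² — area = 904.08 mm². Overall, the cross-section is a single solid region. Net area = 904.08 mm².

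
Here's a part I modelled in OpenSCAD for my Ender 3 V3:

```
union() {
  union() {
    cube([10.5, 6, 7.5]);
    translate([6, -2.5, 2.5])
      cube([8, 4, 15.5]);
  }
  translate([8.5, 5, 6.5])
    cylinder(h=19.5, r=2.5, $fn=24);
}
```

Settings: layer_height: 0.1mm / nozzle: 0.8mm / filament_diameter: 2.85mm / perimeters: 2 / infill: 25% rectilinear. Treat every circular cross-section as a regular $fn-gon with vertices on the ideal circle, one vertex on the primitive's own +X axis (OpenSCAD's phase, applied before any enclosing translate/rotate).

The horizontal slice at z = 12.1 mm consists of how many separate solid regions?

2

At z = 12.1 mm: the cube does not reach this height (z outside [0, 7.5]); the 8×4 cube at (6, -2.5) contributes its full rectangle; Combining (union): only the 8×4 cube at (6, -2.5) is present, so the union is just that shape — 1 connected region; the r=2.5 cylinder at (8.5, 5) contributes a regular 24-gon of circumradius 2.5; Combining (union): the 2 present regions are separate (no shared area or edge), so areas and boundary lengths simply add and each stays a separate island — 2 connected regions. The result has 2 disconnected regions.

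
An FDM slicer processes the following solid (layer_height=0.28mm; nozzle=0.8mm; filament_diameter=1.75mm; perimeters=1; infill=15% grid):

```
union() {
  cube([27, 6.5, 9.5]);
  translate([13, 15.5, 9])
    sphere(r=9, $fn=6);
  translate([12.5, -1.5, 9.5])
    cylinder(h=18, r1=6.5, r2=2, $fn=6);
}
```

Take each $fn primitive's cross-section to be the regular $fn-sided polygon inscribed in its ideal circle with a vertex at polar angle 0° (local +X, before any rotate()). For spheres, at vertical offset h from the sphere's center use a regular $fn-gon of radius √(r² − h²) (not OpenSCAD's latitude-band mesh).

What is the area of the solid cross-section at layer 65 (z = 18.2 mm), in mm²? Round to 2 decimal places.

At z = 18.2 mm: the cube does not reach this height (z outside [0, 9.5]); the sphere at (13, 15.5) does not reach this height (|z−center|=9.200 > r=9); the cone at (12.5, -1.5) (r1=6.5→r2=2) has section circumradius 4.325 here — a regular 6-gon (area = (6/2)·4.325²·sin(360°/6) = 48.60 mm²); Merging all regions: only the cone at (12.5, -1.5) is present, so the union is just that shape — area = 48.60 mm². Overall, the cross-section is a single solid region. Net area = 48.60 mm².

48.60 mm²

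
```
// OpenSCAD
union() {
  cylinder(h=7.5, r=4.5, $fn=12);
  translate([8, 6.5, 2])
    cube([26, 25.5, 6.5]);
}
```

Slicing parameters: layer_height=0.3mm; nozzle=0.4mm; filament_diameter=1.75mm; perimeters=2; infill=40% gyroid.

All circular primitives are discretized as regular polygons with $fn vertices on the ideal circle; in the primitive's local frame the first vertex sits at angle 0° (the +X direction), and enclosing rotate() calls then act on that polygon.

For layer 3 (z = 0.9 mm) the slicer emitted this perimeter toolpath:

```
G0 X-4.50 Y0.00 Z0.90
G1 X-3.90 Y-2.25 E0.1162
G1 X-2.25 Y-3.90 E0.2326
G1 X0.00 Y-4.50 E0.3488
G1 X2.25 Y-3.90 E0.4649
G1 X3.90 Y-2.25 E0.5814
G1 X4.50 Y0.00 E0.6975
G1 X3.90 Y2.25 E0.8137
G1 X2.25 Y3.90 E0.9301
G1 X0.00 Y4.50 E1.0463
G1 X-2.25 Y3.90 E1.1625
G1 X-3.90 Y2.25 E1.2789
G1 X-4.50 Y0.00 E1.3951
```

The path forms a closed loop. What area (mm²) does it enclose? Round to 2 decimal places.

60.79 mm²

Apply the shoelace formula to the sequence of (X, Y) vertices; enclosed area = 60.79 mm².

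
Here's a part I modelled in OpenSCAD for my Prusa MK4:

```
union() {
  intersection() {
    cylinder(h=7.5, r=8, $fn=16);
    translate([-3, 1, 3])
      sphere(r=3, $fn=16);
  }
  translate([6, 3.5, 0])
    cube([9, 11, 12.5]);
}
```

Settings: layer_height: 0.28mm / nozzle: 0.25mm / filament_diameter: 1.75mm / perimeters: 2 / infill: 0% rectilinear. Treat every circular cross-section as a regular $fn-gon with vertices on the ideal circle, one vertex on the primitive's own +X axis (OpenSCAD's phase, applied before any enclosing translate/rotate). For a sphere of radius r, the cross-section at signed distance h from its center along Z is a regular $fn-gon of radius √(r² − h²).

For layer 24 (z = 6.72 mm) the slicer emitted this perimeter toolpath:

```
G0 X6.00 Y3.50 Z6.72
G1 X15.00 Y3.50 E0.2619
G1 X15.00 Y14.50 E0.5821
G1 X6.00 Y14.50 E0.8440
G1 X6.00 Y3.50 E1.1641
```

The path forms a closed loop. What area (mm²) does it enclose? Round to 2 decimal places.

99.00 mm²

Apply the shoelace formula to the sequence of (X, Y) vertices; enclosed area = 99.00 mm².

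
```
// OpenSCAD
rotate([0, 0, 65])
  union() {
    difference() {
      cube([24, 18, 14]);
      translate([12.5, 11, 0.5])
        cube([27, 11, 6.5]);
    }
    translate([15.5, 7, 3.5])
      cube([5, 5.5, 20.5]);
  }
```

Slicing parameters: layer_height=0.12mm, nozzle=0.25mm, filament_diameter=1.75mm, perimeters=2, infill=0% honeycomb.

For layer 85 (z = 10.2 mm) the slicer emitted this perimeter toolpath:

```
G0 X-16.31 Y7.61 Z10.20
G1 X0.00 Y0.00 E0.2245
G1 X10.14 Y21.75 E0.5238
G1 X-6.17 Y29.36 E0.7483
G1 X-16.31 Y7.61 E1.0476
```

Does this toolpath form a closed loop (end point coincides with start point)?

Start point (G0): (-16.31, 7.61). End point (last G1): the path returns to the start — closed.

yes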